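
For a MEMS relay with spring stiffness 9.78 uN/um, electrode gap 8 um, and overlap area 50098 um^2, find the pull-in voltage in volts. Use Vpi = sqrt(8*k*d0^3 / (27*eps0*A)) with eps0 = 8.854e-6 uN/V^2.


Step 1: Compute numerator: 8 * k * d0^3 = 8 * 9.78 * 8^3 = 40058.88
Step 2: Compute denominator: 27 * eps0 * A = 27 * 8.854e-6 * 50098 = 11.976328
Step 3: Vpi = sqrt(40058.88 / 11.976328)
Vpi = 57.83 V


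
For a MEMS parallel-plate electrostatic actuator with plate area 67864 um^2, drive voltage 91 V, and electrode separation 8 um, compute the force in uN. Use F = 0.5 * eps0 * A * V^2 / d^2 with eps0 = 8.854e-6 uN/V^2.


Step 1: Identify parameters.
eps0 = 8.854e-6 uN/V^2, A = 67864 um^2, V = 91 V, d = 8 um
Step 2: Compute V^2 = 91^2 = 8281
Step 3: Compute d^2 = 8^2 = 64
Step 4: F = 0.5 * 8.854e-6 * 67864 * 8281 / 64
F = 38.873 uN


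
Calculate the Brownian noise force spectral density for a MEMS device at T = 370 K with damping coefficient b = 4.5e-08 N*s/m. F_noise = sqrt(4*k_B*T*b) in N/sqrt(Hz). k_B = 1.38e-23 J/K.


Step 1: Compute 4 * k_B * T * b
= 4 * 1.38e-23 * 370 * 4.5e-08
= 9.1908e-28 N^2/Hz
Step 2: F_noise = sqrt(9.1908e-28)
F_noise = 3.03e-14 N/sqrt(Hz)


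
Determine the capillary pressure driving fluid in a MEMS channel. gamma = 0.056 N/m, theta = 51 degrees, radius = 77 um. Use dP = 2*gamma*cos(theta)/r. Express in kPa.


Step 1: cos(51 deg) = 0.6293
Step 2: Convert r to m: r = 77e-6 m
Step 3: dP = 2 * 0.056 * 0.6293 / 77e-6 = 915.3 Pa
Step 4: Convert Pa to kPa (divide by 1000).
dP = 0.92 kPa


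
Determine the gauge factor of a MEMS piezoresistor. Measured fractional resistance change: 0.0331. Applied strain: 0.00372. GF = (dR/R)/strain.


Step 1: Identify values.
dR/R = 0.0331, strain = 0.00372
Step 2: GF = (dR/R) / strain = 0.0331 / 0.00372
GF = 8.9


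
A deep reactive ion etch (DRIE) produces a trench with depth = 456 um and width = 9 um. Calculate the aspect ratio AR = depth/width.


Step 1: AR = depth / width
Step 2: AR = 456 / 9
AR = 50.7


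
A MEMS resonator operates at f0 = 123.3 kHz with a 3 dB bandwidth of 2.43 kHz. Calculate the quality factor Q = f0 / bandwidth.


Step 1: Q = f0 / bandwidth
Step 2: Q = 123.3 / 2.43
Q = 50.7


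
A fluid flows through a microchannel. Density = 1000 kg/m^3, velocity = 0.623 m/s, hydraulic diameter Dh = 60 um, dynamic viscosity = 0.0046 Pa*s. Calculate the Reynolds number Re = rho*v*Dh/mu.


Step 1: Convert Dh to meters: Dh = 60e-6 m
Step 2: Re = rho * v * Dh / mu
Re = 1000 * 0.623 * 60e-6 / 0.0046
Re = 8.126


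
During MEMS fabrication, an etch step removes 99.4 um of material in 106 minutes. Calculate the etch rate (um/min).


Step 1: Etch rate = depth / time
Step 2: rate = 99.4 / 106
rate = 0.938 um/min


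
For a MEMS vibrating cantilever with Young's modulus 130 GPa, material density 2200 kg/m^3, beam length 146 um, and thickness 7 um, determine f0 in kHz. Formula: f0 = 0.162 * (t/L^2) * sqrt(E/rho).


Step 1: Convert units to SI.
t_SI = 7e-6 m, L_SI = 146e-6 m
Step 2: Calculate sqrt(E/rho).
sqrt(130e9 / 2200) = 7687.06 m/s
Step 3: Compute f0.
f0 = 0.162 * 7e-6 / (146e-6)^2 * 7687.06 = 408947.6 Hz = 408.95 kHz


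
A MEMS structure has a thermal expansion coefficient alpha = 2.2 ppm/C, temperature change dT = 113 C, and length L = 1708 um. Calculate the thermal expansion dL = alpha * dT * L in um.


Step 1: Convert CTE: alpha = 2.2 ppm/C = 2.2e-6 /C
Step 2: dL = 2.2e-6 * 113 * 1708
dL = 0.4246 um


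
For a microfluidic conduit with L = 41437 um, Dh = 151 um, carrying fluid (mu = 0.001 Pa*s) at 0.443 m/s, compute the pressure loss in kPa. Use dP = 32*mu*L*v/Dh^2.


Step 1: Convert to SI: L = 41437e-6 m, Dh = 151e-6 m
Step 2: dP = 32 * 0.001 * 41437e-6 * 0.443 / (151e-6)^2
Step 3: dP = 25762.51 Pa
Step 4: Convert to kPa: dP = 25.76 kPa


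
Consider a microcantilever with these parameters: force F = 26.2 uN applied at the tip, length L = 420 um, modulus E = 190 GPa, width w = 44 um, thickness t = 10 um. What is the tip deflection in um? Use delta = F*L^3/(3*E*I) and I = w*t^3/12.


Step 1: Calculate the second moment of area.
I = w * t^3 / 12 = 44 * 10^3 / 12 = 3666.6667 um^4
Step 2: Convert E to consistent units (1 GPa = 1000 uN/um^2).
E = 190 GPa = 190000 uN/um^2
Step 3: Calculate tip deflection.
delta = F * L^3 / (3 * E * I)
delta = 26.2 * 420^3 / (3 * 190000 * 3666.6667)
delta = 0.9288 um


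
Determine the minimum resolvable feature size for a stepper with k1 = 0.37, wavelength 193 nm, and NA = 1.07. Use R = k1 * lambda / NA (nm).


Step 1: Identify values: k1 = 0.37, lambda = 193 nm, NA = 1.07
Step 2: R = k1 * lambda / NA
R = 0.37 * 193 / 1.07
R = 66.7 nm


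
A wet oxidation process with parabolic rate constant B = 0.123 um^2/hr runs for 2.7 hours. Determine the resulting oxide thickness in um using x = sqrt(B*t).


Step 1: Compute B*t = 0.123 * 2.7 = 0.3321
Step 2: x = sqrt(0.3321)
x = 0.576 um


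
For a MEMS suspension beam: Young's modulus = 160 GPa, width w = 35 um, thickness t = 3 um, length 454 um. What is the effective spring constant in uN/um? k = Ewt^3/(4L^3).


Step 1: Convert E to consistent units (1 GPa = 1000 uN/um^2).
E = 160 GPa = 160000 uN/um^2
Step 2: Compute t^3 = 3^3 = 27
Step 3: Compute L^3 = 454^3 = 93576664
Step 4: k = 160000 * 35 * 27 / (4 * 93576664)
k = 0.4039 uN/um


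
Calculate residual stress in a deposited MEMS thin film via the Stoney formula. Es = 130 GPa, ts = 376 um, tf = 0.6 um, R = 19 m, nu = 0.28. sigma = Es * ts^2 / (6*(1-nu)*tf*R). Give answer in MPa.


Step 1: Compute numerator: Es * ts^2 = 130 * 376^2 = 18378880 (GPa*um^2)
Step 2: Compute denominator (R in um): 6*(1-nu)*tf*R = 6*0.72*0.6*19e6 = 49248000.0 (um^2)
Step 3: sigma (GPa) = 18378880 / 49248000.0 = 3.7319e-01 GPa
Step 4: Convert to MPa (x1000): sigma = 373.2 MPa


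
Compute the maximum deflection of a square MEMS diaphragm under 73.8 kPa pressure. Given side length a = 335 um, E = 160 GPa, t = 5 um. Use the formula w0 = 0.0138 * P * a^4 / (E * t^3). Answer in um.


Step 1: Convert pressure to compatible units (E is in GPa, so P in GPa).
P = 73.8 kPa = 73.8e-6 GPa
Step 2: Compute numerator: 0.0138 * P * a^4.
a^4 = 335^4 = 12594450625
numerator = 0.0138 * 73.8e-6 * 12594450625 = 1.28267e+04
Step 3: Compute denominator: E * t^3 = 160 * 5^3 = 20000
Step 4: w0 = numerator / denominator = 1.28267e+04 / 20000 = 0.6413 um


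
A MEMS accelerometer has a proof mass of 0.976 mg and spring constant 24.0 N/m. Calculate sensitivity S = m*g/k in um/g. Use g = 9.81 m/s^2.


Step 1: Convert mass: m = 0.976 mg = 9.76e-07 kg
Step 2: S = m * g / k = 9.76e-07 * 9.81 / 24.0
Step 3: S = 3.99e-07 m/g
Step 4: Convert to um/g: S = 0.399 um/g


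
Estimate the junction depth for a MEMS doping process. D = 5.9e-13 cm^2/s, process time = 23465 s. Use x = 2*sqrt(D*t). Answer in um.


Step 1: Compute D*t = 5.9e-13 * 23465 = 1.384435e-08 cm^2
Step 2: sqrt(D*t) = 1.17662e-04 cm
Step 3: x = 2 * 1.17662e-04 cm = 2.35324e-04 cm
Step 4: Convert to um (1 cm = 1e4 um): x = 2.353 um


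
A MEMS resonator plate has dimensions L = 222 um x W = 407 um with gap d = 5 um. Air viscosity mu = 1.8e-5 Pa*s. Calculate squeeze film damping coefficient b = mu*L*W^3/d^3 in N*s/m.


Step 1: Convert to SI.
L = 222e-6 m, W = 407e-6 m, d = 5e-6 m
Step 2: W^3 = (407e-6)^3 = 6.74e-11 m^3
Step 3: d^3 = (5e-6)^3 = 1.25e-16 m^3
Step 4: b = 1.8e-5 * 222e-6 * 6.74e-11 / 1.25e-16
b = 2.16e-03 N*s/m


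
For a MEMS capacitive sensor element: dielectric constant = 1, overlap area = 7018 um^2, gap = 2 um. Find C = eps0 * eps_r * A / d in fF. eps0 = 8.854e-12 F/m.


Step 1: Convert area to m^2: A = 7018e-12 m^2
Step 2: Convert gap to m: d = 2e-6 m
Step 3: C = eps0 * eps_r * A / d
C = 8.854e-12 * 1 * 7018e-12 / 2e-6
Step 4: Convert to fF (multiply by 1e15).
C = 31.07 fF


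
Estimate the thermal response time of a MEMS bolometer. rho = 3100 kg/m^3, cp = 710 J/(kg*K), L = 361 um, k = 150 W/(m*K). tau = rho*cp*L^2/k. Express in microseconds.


Step 1: Convert L to m: L = 361e-6 m
Step 2: L^2 = (361e-6)^2 = 1.30321e-07 m^2
Step 3: tau = 3100 * 710 * 1.30321e-07 / 150 = 1.91224347e-03 s
Step 4: Convert to microseconds (multiply by 1e6).
tau = 1912.243 us


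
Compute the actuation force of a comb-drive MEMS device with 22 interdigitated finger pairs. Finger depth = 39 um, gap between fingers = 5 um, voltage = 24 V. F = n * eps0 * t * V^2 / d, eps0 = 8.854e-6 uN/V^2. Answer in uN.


Step 1: Parameters: n=22, eps0=8.854e-6 uN/V^2, t=39 um, V=24 V, d=5 um
Step 2: V^2 = 576
Step 3: F = 22 * 8.854e-6 * 39 * 576 / 5
F = 0.875 uN


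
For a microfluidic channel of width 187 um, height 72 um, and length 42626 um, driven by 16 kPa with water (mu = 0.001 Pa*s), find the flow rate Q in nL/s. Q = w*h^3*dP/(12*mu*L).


Step 1: Convert all dimensions to SI (meters).
w = 187e-6 m, h = 72e-6 m, L = 42626e-6 m, dP = 16e3 Pa
Step 2: Q = w * h^3 * dP / (12 * mu * L)
Q = 187e-6 * (72e-6)^3 * 16e3 / (12 * 0.001 * 42626e-6) = 2.18324891e-09 m^3/s
Step 3: Convert Q from m^3/s to nL/s (1 m^3 = 1e12 nL, so multiply by 1e12).
Q = 2183.249 nL/s


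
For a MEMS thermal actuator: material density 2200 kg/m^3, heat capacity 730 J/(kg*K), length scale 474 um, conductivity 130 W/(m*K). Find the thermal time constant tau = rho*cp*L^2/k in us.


Step 1: Convert L to m: L = 474e-6 m
Step 2: L^2 = (474e-6)^2 = 2.24676e-07 m^2
Step 3: tau = 2200 * 730 * 2.24676e-07 / 130 = 2.77561274e-03 s
Step 4: Convert to microseconds (multiply by 1e6).
tau = 2775.613 us


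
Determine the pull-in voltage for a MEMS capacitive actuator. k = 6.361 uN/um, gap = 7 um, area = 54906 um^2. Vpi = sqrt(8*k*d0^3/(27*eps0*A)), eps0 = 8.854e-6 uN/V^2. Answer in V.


Step 1: Compute numerator: 8 * k * d0^3 = 8 * 6.361 * 7^3 = 17454.584
Step 2: Compute denominator: 27 * eps0 * A = 27 * 8.854e-6 * 54906 = 13.125719
Step 3: Vpi = sqrt(17454.584 / 13.125719)
Vpi = 36.47 V


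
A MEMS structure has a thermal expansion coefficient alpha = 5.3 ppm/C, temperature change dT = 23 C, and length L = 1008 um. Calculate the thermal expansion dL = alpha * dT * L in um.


Step 1: Convert CTE: alpha = 5.3 ppm/C = 5.3e-6 /C
Step 2: dL = 5.3e-6 * 23 * 1008
dL = 0.1229 um


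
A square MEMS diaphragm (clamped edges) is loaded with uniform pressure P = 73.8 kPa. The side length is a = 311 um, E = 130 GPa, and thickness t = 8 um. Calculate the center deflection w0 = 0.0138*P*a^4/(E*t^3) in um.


Step 1: Convert pressure to compatible units (E is in GPa, so P in GPa).
P = 73.8 kPa = 73.8e-6 GPa
Step 2: Compute numerator: 0.0138 * P * a^4.
a^4 = 311^4 = 9354951841
numerator = 0.0138 * 73.8e-6 * 9354951841 = 9.52746e+03
Step 3: Compute denominator: E * t^3 = 130 * 8^3 = 66560
Step 4: w0 = numerator / denominator = 9.52746e+03 / 66560 = 0.1431 um


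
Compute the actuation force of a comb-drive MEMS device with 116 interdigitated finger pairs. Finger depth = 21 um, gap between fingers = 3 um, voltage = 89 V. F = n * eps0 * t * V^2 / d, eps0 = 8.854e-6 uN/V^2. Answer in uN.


Step 1: Parameters: n=116, eps0=8.854e-6 uN/V^2, t=21 um, V=89 V, d=3 um
Step 2: V^2 = 7921
Step 3: F = 116 * 8.854e-6 * 21 * 7921 / 3
F = 56.948 uN


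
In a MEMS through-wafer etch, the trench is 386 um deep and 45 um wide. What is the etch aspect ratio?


Step 1: AR = depth / width
Step 2: AR = 386 / 45
AR = 8.6


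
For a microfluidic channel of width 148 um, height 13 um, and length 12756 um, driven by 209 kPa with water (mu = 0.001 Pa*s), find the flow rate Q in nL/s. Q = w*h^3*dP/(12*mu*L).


Step 1: Convert all dimensions to SI (meters).
w = 148e-6 m, h = 13e-6 m, L = 12756e-6 m, dP = 209e3 Pa
Step 2: Q = w * h^3 * dP / (12 * mu * L)
Q = 148e-6 * (13e-6)^3 * 209e3 / (12 * 0.001 * 12756e-6) = 4.4395842e-10 m^3/s
Step 3: Convert Q from m^3/s to nL/s (1 m^3 = 1e12 nL, so multiply by 1e12).
Q = 443.958 nL/s


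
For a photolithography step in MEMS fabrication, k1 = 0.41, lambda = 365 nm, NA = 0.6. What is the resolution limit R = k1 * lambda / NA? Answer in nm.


Step 1: Identify values: k1 = 0.41, lambda = 365 nm, NA = 0.6
Step 2: R = k1 * lambda / NA
R = 0.41 * 365 / 0.6
R = 249.4 nm


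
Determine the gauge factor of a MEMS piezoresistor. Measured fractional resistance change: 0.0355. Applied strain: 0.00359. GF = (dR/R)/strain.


Step 1: Identify values.
dR/R = 0.0355, strain = 0.00359
Step 2: GF = (dR/R) / strain = 0.0355 / 0.00359
GF = 9.9


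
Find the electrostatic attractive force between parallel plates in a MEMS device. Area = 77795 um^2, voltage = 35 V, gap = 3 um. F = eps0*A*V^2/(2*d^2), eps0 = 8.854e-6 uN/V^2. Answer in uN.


Step 1: Identify parameters.
eps0 = 8.854e-6 uN/V^2, A = 77795 um^2, V = 35 V, d = 3 um
Step 2: Compute V^2 = 35^2 = 1225
Step 3: Compute d^2 = 3^2 = 9
Step 4: F = 0.5 * 8.854e-6 * 77795 * 1225 / 9
F = 46.876 uN


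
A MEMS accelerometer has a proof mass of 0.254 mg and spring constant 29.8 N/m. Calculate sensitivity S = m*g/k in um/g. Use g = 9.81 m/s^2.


Step 1: Convert mass: m = 0.254 mg = 2.54e-07 kg
Step 2: S = m * g / k = 2.54e-07 * 9.81 / 29.8
Step 3: S = 8.36e-08 m/g
Step 4: Convert to um/g: S = 0.084 um/g


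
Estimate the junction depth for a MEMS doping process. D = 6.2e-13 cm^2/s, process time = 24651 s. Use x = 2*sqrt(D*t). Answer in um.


Step 1: Compute D*t = 6.2e-13 * 24651 = 1.528362e-08 cm^2
Step 2: sqrt(D*t) = 1.23627e-04 cm
Step 3: x = 2 * 1.23627e-04 cm = 2.47254e-04 cm
Step 4: Convert to um (1 cm = 1e4 um): x = 2.473 um


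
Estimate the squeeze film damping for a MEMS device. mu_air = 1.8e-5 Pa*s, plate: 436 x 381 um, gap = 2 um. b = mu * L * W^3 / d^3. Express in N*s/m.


Step 1: Convert to SI.
L = 436e-6 m, W = 381e-6 m, d = 2e-6 m
Step 2: W^3 = (381e-6)^3 = 5.53e-11 m^3
Step 3: d^3 = (2e-6)^3 = 8.00e-18 m^3
Step 4: b = 1.8e-5 * 436e-6 * 5.53e-11 / 8.00e-18
b = 5.43e-02 N*s/m


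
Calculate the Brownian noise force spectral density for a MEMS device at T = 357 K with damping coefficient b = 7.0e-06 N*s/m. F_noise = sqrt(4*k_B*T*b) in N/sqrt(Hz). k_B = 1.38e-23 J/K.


Step 1: Compute 4 * k_B * T * b
= 4 * 1.38e-23 * 357 * 7.0e-06
= 1.3794e-25 N^2/Hz
Step 2: F_noise = sqrt(1.3794e-25)
F_noise = 3.71e-13 N/sqrt(Hz)


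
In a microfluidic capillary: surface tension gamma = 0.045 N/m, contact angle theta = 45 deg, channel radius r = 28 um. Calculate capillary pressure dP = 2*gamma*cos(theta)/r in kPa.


Step 1: cos(45 deg) = 0.7071
Step 2: Convert r to m: r = 28e-6 m
Step 3: dP = 2 * 0.045 * 0.7071 / 28e-6 = 2272.8 Pa
Step 4: Convert Pa to kPa (divide by 1000).
dP = 2.27 kPa


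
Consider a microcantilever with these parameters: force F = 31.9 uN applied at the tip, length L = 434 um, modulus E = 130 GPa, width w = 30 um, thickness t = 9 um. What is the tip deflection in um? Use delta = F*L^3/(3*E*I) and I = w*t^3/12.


Step 1: Calculate the second moment of area.
I = w * t^3 / 12 = 30 * 9^3 / 12 = 1822.5 um^4
Step 2: Convert E to consistent units (1 GPa = 1000 uN/um^2).
E = 130 GPa = 130000 uN/um^2
Step 3: Calculate tip deflection.
delta = F * L^3 / (3 * E * I)
delta = 31.9 * 434^3 / (3 * 130000 * 1822.5)
delta = 3.6688 um


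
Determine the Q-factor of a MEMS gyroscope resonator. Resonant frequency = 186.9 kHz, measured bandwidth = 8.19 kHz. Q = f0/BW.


Step 1: Q = f0 / bandwidth
Step 2: Q = 186.9 / 8.19
Q = 22.8


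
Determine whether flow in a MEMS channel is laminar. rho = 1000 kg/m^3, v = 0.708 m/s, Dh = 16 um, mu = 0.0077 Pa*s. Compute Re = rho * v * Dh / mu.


Step 1: Convert Dh to meters: Dh = 16e-6 m
Step 2: Re = rho * v * Dh / mu
Re = 1000 * 0.708 * 16e-6 / 0.0077
Re = 1.471
Since Re = 1.471 is below ~2300, the flow is laminar.


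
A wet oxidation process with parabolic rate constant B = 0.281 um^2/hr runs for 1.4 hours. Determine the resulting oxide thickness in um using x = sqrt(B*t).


Step 1: Compute B*t = 0.281 * 1.4 = 0.3934
Step 2: x = sqrt(0.3934)
x = 0.627 um


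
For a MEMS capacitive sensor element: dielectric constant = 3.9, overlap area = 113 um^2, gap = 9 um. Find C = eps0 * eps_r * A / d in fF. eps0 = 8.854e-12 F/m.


Step 1: Convert area to m^2: A = 113e-12 m^2
Step 2: Convert gap to m: d = 9e-6 m
Step 3: C = eps0 * eps_r * A / d
C = 8.854e-12 * 3.9 * 113e-12 / 9e-6
Step 4: Convert to fF (multiply by 1e15).
C = 0.43 fF


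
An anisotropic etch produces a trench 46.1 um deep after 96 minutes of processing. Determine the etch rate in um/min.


Step 1: Etch rate = depth / time
Step 2: rate = 46.1 / 96
rate = 0.48 um/min


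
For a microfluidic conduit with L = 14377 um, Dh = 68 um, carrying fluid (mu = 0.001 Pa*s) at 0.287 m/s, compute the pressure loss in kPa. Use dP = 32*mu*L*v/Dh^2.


Step 1: Convert to SI: L = 14377e-6 m, Dh = 68e-6 m
Step 2: dP = 32 * 0.001 * 14377e-6 * 0.287 / (68e-6)^2
Step 3: dP = 28555.01 Pa
Step 4: Convert to kPa: dP = 28.56 kPa


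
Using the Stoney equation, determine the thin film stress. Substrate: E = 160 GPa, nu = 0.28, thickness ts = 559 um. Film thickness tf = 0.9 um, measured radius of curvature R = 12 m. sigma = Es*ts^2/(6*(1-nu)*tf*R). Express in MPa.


Step 1: Compute numerator: Es * ts^2 = 160 * 559^2 = 49996960 (GPa*um^2)
Step 2: Compute denominator (R in um): 6*(1-nu)*tf*R = 6*0.72*0.9*12e6 = 46656000.0 (um^2)
Step 3: sigma (GPa) = 49996960 / 46656000.0 = 1.071608e+00 GPa
Step 4: Convert to MPa (x1000): sigma = 1071.6 MPa


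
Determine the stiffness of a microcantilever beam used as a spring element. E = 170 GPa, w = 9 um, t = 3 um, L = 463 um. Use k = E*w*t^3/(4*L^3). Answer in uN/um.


Step 1: Convert E to consistent units (1 GPa = 1000 uN/um^2).
E = 170 GPa = 170000 uN/um^2
Step 2: Compute t^3 = 3^3 = 27
Step 3: Compute L^3 = 463^3 = 99252847
Step 4: k = 170000 * 9 * 27 / (4 * 99252847)
k = 0.1041 uN/um


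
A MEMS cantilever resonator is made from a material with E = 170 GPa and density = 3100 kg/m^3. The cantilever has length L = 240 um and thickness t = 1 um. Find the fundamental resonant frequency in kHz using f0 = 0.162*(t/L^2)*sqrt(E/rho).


Step 1: Convert units to SI.
t_SI = 1e-6 m, L_SI = 240e-6 m
Step 2: Calculate sqrt(E/rho).
sqrt(170e9 / 3100) = 7405.32 m/s
Step 3: Compute f0.
f0 = 0.162 * 1e-6 / (240e-6)^2 * 7405.32 = 20827.5 Hz = 20.83 kHz


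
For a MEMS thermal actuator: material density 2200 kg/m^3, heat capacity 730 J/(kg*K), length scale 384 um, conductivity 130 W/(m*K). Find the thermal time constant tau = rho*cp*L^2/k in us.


Step 1: Convert L to m: L = 384e-6 m
Step 2: L^2 = (384e-6)^2 = 1.47456e-07 m^2
Step 3: tau = 2200 * 730 * 1.47456e-07 / 130 = 1.82164874e-03 s
Step 4: Convert to microseconds (multiply by 1e6).
tau = 1821.649 us


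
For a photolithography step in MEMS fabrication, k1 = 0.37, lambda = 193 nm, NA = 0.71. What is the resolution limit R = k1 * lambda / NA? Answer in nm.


Step 1: Identify values: k1 = 0.37, lambda = 193 nm, NA = 0.71
Step 2: R = k1 * lambda / NA
R = 0.37 * 193 / 0.71
R = 100.6 nm


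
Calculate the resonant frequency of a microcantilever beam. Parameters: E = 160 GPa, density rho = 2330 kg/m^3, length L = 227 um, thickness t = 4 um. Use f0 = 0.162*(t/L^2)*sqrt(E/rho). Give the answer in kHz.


Step 1: Convert units to SI.
t_SI = 4e-6 m, L_SI = 227e-6 m
Step 2: Calculate sqrt(E/rho).
sqrt(160e9 / 2330) = 8286.71 m/s
Step 3: Compute f0.
f0 = 0.162 * 4e-6 / (227e-6)^2 * 8286.71 = 104209.0 Hz = 104.21 kHz


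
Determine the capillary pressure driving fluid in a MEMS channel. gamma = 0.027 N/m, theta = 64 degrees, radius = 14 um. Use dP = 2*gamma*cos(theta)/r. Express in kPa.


Step 1: cos(64 deg) = 0.4384
Step 2: Convert r to m: r = 14e-6 m
Step 3: dP = 2 * 0.027 * 0.4384 / 14e-6 = 1691.0 Pa
Step 4: Convert Pa to kPa (divide by 1000).
dP = 1.69 kPa


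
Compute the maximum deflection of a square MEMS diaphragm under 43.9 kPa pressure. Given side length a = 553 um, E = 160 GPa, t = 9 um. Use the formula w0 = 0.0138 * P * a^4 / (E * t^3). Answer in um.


Step 1: Convert pressure to compatible units (E is in GPa, so P in GPa).
P = 43.9 kPa = 43.9e-6 GPa
Step 2: Compute numerator: 0.0138 * P * a^4.
a^4 = 553^4 = 93519144481
numerator = 0.0138 * 43.9e-6 * 93519144481 = 5.66558e+04
Step 3: Compute denominator: E * t^3 = 160 * 9^3 = 116640
Step 4: w0 = numerator / denominator = 5.66558e+04 / 116640 = 0.4857 um


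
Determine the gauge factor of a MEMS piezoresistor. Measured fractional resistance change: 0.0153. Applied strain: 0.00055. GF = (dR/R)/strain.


Step 1: Identify values.
dR/R = 0.0153, strain = 0.00055
Step 2: GF = (dR/R) / strain = 0.0153 / 0.00055
GF = 27.8


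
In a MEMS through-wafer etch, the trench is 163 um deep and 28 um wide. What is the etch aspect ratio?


Step 1: AR = depth / width
Step 2: AR = 163 / 28
AR = 5.8


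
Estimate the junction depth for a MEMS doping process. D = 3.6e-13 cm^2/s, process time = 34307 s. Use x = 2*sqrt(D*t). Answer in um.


Step 1: Compute D*t = 3.6e-13 * 34307 = 1.235052e-08 cm^2
Step 2: sqrt(D*t) = 1.11133e-04 cm
Step 3: x = 2 * 1.11133e-04 cm = 2.22266e-04 cm
Step 4: Convert to um (1 cm = 1e4 um): x = 2.223 um


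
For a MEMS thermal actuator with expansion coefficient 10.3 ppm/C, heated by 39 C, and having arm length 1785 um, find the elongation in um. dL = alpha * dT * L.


Step 1: Convert CTE: alpha = 10.3 ppm/C = 10.3e-6 /C
Step 2: dL = 10.3e-6 * 39 * 1785
dL = 0.717 um


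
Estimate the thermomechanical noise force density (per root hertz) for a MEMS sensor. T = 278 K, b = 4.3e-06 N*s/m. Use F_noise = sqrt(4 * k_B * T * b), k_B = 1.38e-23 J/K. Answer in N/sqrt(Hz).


Step 1: Compute 4 * k_B * T * b
= 4 * 1.38e-23 * 278 * 4.3e-06
= 6.5986e-26 N^2/Hz
Step 2: F_noise = sqrt(6.5986e-26)
F_noise = 2.57e-13 N/sqrt(Hz)


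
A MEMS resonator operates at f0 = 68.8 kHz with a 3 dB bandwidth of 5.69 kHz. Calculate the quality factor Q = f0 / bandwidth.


Step 1: Q = f0 / bandwidth
Step 2: Q = 68.8 / 5.69
Q = 12.1


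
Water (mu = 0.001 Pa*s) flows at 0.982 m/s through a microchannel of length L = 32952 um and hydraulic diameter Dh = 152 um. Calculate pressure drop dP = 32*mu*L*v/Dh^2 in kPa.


Step 1: Convert to SI: L = 32952e-6 m, Dh = 152e-6 m
Step 2: dP = 32 * 0.001 * 32952e-6 * 0.982 / (152e-6)^2
Step 3: dP = 44818.37 Pa
Step 4: Convert to kPa: dP = 44.82 kPa


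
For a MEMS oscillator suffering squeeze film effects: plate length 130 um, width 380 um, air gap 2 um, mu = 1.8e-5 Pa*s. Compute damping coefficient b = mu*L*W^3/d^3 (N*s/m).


Step 1: Convert to SI.
L = 130e-6 m, W = 380e-6 m, d = 2e-6 m
Step 2: W^3 = (380e-6)^3 = 5.49e-11 m^3
Step 3: d^3 = (2e-6)^3 = 8.00e-18 m^3
Step 4: b = 1.8e-5 * 130e-6 * 5.49e-11 / 8.00e-18
b = 1.61e-02 N*s/m


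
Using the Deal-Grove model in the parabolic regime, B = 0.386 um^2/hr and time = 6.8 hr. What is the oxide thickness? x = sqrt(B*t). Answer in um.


Step 1: Compute B*t = 0.386 * 6.8 = 2.6248
Step 2: x = sqrt(2.6248)
x = 1.62 um


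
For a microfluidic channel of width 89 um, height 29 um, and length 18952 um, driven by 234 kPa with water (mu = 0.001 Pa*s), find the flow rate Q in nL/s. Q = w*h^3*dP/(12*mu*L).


Step 1: Convert all dimensions to SI (meters).
w = 89e-6 m, h = 29e-6 m, L = 18952e-6 m, dP = 234e3 Pa
Step 2: Q = w * h^3 * dP / (12 * mu * L)
Q = 89e-6 * (29e-6)^3 * 234e3 / (12 * 0.001 * 18952e-6) = 2.23338484e-09 m^3/s
Step 3: Convert Q from m^3/s to nL/s (1 m^3 = 1e12 nL, so multiply by 1e12).
Q = 2233.385 nL/s


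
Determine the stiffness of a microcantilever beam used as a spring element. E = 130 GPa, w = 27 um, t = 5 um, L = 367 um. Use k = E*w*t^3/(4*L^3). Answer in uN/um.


Step 1: Convert E to consistent units (1 GPa = 1000 uN/um^2).
E = 130 GPa = 130000 uN/um^2
Step 2: Compute t^3 = 5^3 = 125
Step 3: Compute L^3 = 367^3 = 49430863
Step 4: k = 130000 * 27 * 125 / (4 * 49430863)
k = 2.219 uN/um


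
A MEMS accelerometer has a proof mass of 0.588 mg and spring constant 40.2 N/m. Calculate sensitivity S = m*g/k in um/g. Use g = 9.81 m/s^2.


Step 1: Convert mass: m = 0.588 mg = 5.88e-07 kg
Step 2: S = m * g / k = 5.88e-07 * 9.81 / 40.2
Step 3: S = 1.43e-07 m/g
Step 4: Convert to um/g: S = 0.143 um/g


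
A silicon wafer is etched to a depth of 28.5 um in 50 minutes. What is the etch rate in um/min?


Step 1: Etch rate = depth / time
Step 2: rate = 28.5 / 50
rate = 0.57 um/min


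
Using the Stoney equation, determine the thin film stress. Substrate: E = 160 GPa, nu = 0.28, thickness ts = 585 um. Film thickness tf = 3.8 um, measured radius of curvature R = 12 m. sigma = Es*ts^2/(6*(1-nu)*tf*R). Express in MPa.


Step 1: Compute numerator: Es * ts^2 = 160 * 585^2 = 54756000 (GPa*um^2)
Step 2: Compute denominator (R in um): 6*(1-nu)*tf*R = 6*0.72*3.8*12e6 = 196992000.0 (um^2)
Step 3: sigma (GPa) = 54756000 / 196992000.0 = 2.77961e-01 GPa
Step 4: Convert to MPa (x1000): sigma = 278.0 MPa


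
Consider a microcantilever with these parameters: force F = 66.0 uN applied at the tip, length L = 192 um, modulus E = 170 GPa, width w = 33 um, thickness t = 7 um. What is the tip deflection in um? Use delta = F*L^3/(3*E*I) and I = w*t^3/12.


Step 1: Calculate the second moment of area.
I = w * t^3 / 12 = 33 * 7^3 / 12 = 943.25 um^4
Step 2: Convert E to consistent units (1 GPa = 1000 uN/um^2).
E = 170 GPa = 170000 uN/um^2
Step 3: Calculate tip deflection.
delta = F * L^3 / (3 * E * I)
delta = 66.0 * 192^3 / (3 * 170000 * 943.25)
delta = 0.9711 um


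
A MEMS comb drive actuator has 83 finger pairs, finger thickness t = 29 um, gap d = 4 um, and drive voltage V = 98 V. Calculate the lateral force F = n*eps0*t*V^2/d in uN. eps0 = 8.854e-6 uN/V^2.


Step 1: Parameters: n=83, eps0=8.854e-6 uN/V^2, t=29 um, V=98 V, d=4 um
Step 2: V^2 = 9604
Step 3: F = 83 * 8.854e-6 * 29 * 9604 / 4
F = 51.169 uN


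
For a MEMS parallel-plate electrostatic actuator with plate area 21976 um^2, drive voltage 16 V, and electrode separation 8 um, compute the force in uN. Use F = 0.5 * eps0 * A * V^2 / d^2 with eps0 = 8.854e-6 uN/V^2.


Step 1: Identify parameters.
eps0 = 8.854e-6 uN/V^2, A = 21976 um^2, V = 16 V, d = 8 um
Step 2: Compute V^2 = 16^2 = 256
Step 3: Compute d^2 = 8^2 = 64
Step 4: F = 0.5 * 8.854e-6 * 21976 * 256 / 64
F = 0.389 uN


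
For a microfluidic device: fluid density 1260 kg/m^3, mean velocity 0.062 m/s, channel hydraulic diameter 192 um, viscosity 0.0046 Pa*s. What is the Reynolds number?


Step 1: Convert Dh to meters: Dh = 192e-6 m
Step 2: Re = rho * v * Dh / mu
Re = 1260 * 0.062 * 192e-6 / 0.0046
Re = 3.261


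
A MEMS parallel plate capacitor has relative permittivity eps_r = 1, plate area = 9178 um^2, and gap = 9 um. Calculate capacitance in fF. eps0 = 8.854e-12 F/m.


Step 1: Convert area to m^2: A = 9178e-12 m^2
Step 2: Convert gap to m: d = 9e-6 m
Step 3: C = eps0 * eps_r * A / d
C = 8.854e-12 * 1 * 9178e-12 / 9e-6
Step 4: Convert to fF (multiply by 1e15).
C = 9.03 fF


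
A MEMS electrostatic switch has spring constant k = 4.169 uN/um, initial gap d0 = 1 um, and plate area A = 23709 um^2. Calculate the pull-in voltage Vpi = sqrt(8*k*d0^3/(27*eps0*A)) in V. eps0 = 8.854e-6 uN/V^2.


Step 1: Compute numerator: 8 * k * d0^3 = 8 * 4.169 * 1^3 = 33.352
Step 2: Compute denominator: 27 * eps0 * A = 27 * 8.854e-6 * 23709 = 5.667826
Step 3: Vpi = sqrt(33.352 / 5.667826)
Vpi = 2.43 V


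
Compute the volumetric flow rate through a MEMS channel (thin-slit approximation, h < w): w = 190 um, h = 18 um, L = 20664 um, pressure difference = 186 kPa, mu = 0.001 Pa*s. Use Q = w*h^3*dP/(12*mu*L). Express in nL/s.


Step 1: Convert all dimensions to SI (meters).
w = 190e-6 m, h = 18e-6 m, L = 20664e-6 m, dP = 186e3 Pa
Step 2: Q = w * h^3 * dP / (12 * mu * L)
Q = 190e-6 * (18e-6)^3 * 186e3 / (12 * 0.001 * 20664e-6) = 8.3116725e-10 m^3/s
Step 3: Convert Q from m^3/s to nL/s (1 m^3 = 1e12 nL, so multiply by 1e12).
Q = 831.167 nL/s


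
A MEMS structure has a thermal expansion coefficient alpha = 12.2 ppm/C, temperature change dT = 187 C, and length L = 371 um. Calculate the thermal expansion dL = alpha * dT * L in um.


Step 1: Convert CTE: alpha = 12.2 ppm/C = 12.2e-6 /C
Step 2: dL = 12.2e-6 * 187 * 371
dL = 0.8464 um


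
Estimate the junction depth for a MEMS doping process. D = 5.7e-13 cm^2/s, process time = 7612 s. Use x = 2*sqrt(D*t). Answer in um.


Step 1: Compute D*t = 5.7e-13 * 7612 = 4.33884e-09 cm^2
Step 2: sqrt(D*t) = 6.58699e-05 cm
Step 3: x = 2 * 6.58699e-05 cm = 1.317398e-04 cm
Step 4: Convert to um (1 cm = 1e4 um): x = 1.317 um


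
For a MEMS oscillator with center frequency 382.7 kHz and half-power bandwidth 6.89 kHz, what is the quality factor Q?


Step 1: Q = f0 / bandwidth
Step 2: Q = 382.7 / 6.89
Q = 55.5


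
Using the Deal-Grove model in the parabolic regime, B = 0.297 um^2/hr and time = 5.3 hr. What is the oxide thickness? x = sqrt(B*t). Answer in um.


Step 1: Compute B*t = 0.297 * 5.3 = 1.5741
Step 2: x = sqrt(1.5741)
x = 1.255 um


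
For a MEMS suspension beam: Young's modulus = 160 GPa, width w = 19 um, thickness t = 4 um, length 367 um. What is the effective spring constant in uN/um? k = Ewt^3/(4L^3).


Step 1: Convert E to consistent units (1 GPa = 1000 uN/um^2).
E = 160 GPa = 160000 uN/um^2
Step 2: Compute t^3 = 4^3 = 64
Step 3: Compute L^3 = 367^3 = 49430863
Step 4: k = 160000 * 19 * 64 / (4 * 49430863)
k = 0.984 uN/um


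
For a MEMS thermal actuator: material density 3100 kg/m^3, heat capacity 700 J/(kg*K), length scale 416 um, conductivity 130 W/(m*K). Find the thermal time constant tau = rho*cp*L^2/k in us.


Step 1: Convert L to m: L = 416e-6 m
Step 2: L^2 = (416e-6)^2 = 1.73056e-07 m^2
Step 3: tau = 3100 * 700 * 1.73056e-07 / 130 = 2.888704e-03 s
Step 4: Convert to microseconds (multiply by 1e6).
tau = 2888.704 us


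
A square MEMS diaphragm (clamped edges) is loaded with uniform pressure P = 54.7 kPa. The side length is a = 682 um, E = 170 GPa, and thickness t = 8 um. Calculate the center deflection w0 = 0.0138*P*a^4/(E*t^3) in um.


Step 1: Convert pressure to compatible units (E is in GPa, so P in GPa).
P = 54.7 kPa = 54.7e-6 GPa
Step 2: Compute numerator: 0.0138 * P * a^4.
a^4 = 682^4 = 216340335376
numerator = 0.0138 * 54.7e-6 * 216340335376 = 1.633067e+05
Step 3: Compute denominator: E * t^3 = 170 * 8^3 = 87040
Step 4: w0 = numerator / denominator = 1.633067e+05 / 87040 = 1.8762 um


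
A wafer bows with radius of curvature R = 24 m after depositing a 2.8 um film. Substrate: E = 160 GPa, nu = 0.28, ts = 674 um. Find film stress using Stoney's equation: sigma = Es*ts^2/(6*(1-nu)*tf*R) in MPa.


Step 1: Compute numerator: Es * ts^2 = 160 * 674^2 = 72684160 (GPa*um^2)
Step 2: Compute denominator (R in um): 6*(1-nu)*tf*R = 6*0.72*2.8*24e6 = 290304000.0 (um^2)
Step 3: sigma (GPa) = 72684160 / 290304000.0 = 2.50373e-01 GPa
Step 4: Convert to MPa (x1000): sigma = 250.4 MPa


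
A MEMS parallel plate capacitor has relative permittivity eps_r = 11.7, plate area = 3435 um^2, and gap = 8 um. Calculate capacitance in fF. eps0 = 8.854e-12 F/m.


Step 1: Convert area to m^2: A = 3435e-12 m^2
Step 2: Convert gap to m: d = 8e-6 m
Step 3: C = eps0 * eps_r * A / d
C = 8.854e-12 * 11.7 * 3435e-12 / 8e-6
Step 4: Convert to fF (multiply by 1e15).
C = 44.48 fF


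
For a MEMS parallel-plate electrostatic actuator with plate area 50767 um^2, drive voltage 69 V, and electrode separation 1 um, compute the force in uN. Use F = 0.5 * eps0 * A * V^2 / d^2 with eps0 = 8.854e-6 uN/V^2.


Step 1: Identify parameters.
eps0 = 8.854e-6 uN/V^2, A = 50767 um^2, V = 69 V, d = 1 um
Step 2: Compute V^2 = 69^2 = 4761
Step 3: Compute d^2 = 1^2 = 1
Step 4: F = 0.5 * 8.854e-6 * 50767 * 4761 / 1
F = 1070.013 uN


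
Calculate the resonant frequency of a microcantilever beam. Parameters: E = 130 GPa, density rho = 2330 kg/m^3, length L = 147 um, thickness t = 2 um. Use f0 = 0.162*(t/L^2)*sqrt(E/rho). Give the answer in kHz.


Step 1: Convert units to SI.
t_SI = 2e-6 m, L_SI = 147e-6 m
Step 2: Calculate sqrt(E/rho).
sqrt(130e9 / 2330) = 7469.54 m/s
Step 3: Compute f0.
f0 = 0.162 * 2e-6 / (147e-6)^2 * 7469.54 = 111996.4 Hz = 112.0 kHz


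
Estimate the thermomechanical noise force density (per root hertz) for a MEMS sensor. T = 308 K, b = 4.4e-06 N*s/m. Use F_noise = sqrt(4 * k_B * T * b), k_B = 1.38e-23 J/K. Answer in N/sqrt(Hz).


Step 1: Compute 4 * k_B * T * b
= 4 * 1.38e-23 * 308 * 4.4e-06
= 7.4807e-26 N^2/Hz
Step 2: F_noise = sqrt(7.4807e-26)
F_noise = 2.74e-13 N/sqrt(Hz)


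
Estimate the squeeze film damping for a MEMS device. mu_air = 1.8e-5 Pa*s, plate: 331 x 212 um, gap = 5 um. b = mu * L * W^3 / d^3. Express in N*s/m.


Step 1: Convert to SI.
L = 331e-6 m, W = 212e-6 m, d = 5e-6 m
Step 2: W^3 = (212e-6)^3 = 9.53e-12 m^3
Step 3: d^3 = (5e-6)^3 = 1.25e-16 m^3
Step 4: b = 1.8e-5 * 331e-6 * 9.53e-12 / 1.25e-16
b = 4.54e-04 N*s/m


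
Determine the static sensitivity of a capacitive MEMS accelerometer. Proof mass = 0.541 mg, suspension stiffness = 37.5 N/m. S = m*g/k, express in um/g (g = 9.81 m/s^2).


Step 1: Convert mass: m = 0.541 mg = 5.41e-07 kg
Step 2: S = m * g / k = 5.41e-07 * 9.81 / 37.5
Step 3: S = 1.42e-07 m/g
Step 4: Convert to um/g: S = 0.142 um/g


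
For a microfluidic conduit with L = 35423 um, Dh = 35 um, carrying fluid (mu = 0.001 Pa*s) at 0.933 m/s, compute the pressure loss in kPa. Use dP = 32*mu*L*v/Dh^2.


Step 1: Convert to SI: L = 35423e-6 m, Dh = 35e-6 m
Step 2: dP = 32 * 0.001 * 35423e-6 * 0.933 / (35e-6)^2
Step 3: dP = 863338.03 Pa
Step 4: Convert to kPa: dP = 863.34 kPa


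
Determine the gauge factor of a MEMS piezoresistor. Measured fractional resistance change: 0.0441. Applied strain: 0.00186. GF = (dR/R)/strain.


Step 1: Identify values.
dR/R = 0.0441, strain = 0.00186
Step 2: GF = (dR/R) / strain = 0.0441 / 0.00186
GF = 23.7


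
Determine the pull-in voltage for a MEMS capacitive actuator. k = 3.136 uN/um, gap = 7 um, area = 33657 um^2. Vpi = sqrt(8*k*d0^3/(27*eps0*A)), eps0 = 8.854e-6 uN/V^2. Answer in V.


Step 1: Compute numerator: 8 * k * d0^3 = 8 * 3.136 * 7^3 = 8605.184
Step 2: Compute denominator: 27 * eps0 * A = 27 * 8.854e-6 * 33657 = 8.045975
Step 3: Vpi = sqrt(8605.184 / 8.045975)
Vpi = 32.7 V


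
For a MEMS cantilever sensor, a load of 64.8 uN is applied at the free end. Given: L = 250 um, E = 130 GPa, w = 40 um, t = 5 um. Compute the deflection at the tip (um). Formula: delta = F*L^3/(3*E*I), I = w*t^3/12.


Step 1: Calculate the second moment of area.
I = w * t^3 / 12 = 40 * 5^3 / 12 = 416.6667 um^4
Step 2: Convert E to consistent units (1 GPa = 1000 uN/um^2).
E = 130 GPa = 130000 uN/um^2
Step 3: Calculate tip deflection.
delta = F * L^3 / (3 * E * I)
delta = 64.8 * 250^3 / (3 * 130000 * 416.6667)
delta = 6.2308 um


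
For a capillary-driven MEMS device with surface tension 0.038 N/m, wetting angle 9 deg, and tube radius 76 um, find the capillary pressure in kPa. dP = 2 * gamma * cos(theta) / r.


Step 1: cos(9 deg) = 0.9877
Step 2: Convert r to m: r = 76e-6 m
Step 3: dP = 2 * 0.038 * 0.9877 / 76e-6 = 987.7 Pa
Step 4: Convert Pa to kPa (divide by 1000).
dP = 0.99 kPa


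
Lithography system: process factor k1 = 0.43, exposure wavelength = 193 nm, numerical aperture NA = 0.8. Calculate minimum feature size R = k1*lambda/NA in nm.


Step 1: Identify values: k1 = 0.43, lambda = 193 nm, NA = 0.8
Step 2: R = k1 * lambda / NA
R = 0.43 * 193 / 0.8
R = 103.7 nm


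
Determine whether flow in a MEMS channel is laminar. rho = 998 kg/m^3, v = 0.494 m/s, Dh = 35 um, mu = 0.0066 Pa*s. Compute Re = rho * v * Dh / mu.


Step 1: Convert Dh to meters: Dh = 35e-6 m
Step 2: Re = rho * v * Dh / mu
Re = 998 * 0.494 * 35e-6 / 0.0066
Re = 2.614
Since Re = 2.614 is below ~2300, the flow is laminar.


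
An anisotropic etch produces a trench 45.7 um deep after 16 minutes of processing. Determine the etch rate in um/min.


Step 1: Etch rate = depth / time
Step 2: rate = 45.7 / 16
rate = 2.856 um/min


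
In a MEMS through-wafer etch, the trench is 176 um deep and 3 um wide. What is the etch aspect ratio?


Step 1: AR = depth / width
Step 2: AR = 176 / 3
AR = 58.7


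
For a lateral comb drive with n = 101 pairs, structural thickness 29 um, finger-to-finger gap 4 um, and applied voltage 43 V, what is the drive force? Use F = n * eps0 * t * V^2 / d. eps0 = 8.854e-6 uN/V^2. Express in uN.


Step 1: Parameters: n=101, eps0=8.854e-6 uN/V^2, t=29 um, V=43 V, d=4 um
Step 2: V^2 = 1849
Step 3: F = 101 * 8.854e-6 * 29 * 1849 / 4
F = 11.988 uN


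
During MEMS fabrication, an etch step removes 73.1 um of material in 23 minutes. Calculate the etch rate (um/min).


Step 1: Etch rate = depth / time
Step 2: rate = 73.1 / 23
rate = 3.178 um/min


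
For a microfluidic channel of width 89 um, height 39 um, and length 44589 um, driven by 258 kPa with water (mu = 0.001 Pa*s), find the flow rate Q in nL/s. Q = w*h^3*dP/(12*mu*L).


Step 1: Convert all dimensions to SI (meters).
w = 89e-6 m, h = 39e-6 m, L = 44589e-6 m, dP = 258e3 Pa
Step 2: Q = w * h^3 * dP / (12 * mu * L)
Q = 89e-6 * (39e-6)^3 * 258e3 / (12 * 0.001 * 44589e-6) = 2.54562575e-09 m^3/s
Step 3: Convert Q from m^3/s to nL/s (1 m^3 = 1e12 nL, so multiply by 1e12).
Q = 2545.626 nL/s


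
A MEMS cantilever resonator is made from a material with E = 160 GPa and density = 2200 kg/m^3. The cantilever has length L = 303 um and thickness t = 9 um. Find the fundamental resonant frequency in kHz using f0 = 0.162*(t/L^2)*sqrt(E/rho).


Step 1: Convert units to SI.
t_SI = 9e-6 m, L_SI = 303e-6 m
Step 2: Calculate sqrt(E/rho).
sqrt(160e9 / 2200) = 8528.03 m/s
Step 3: Compute f0.
f0 = 0.162 * 9e-6 / (303e-6)^2 * 8528.03 = 135431.9 Hz = 135.43 kHz


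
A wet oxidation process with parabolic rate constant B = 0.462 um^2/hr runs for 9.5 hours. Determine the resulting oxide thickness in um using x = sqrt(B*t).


Step 1: Compute B*t = 0.462 * 9.5 = 4.389
Step 2: x = sqrt(4.389)
x = 2.095 um


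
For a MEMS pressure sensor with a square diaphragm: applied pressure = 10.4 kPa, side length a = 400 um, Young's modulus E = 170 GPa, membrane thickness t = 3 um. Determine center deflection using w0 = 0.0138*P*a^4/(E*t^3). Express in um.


Step 1: Convert pressure to compatible units (E is in GPa, so P in GPa).
P = 10.4 kPa = 10.4e-6 GPa
Step 2: Compute numerator: 0.0138 * P * a^4.
a^4 = 400^4 = 25600000000
numerator = 0.0138 * 10.4e-6 * 25600000000 = 3.67411e+03
Step 3: Compute denominator: E * t^3 = 170 * 3^3 = 4590
Step 4: w0 = numerator / denominator = 3.67411e+03 / 4590 = 0.8005 um


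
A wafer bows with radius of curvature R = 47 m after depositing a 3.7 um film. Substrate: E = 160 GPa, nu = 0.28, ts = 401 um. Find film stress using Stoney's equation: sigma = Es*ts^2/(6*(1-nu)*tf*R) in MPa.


Step 1: Compute numerator: Es * ts^2 = 160 * 401^2 = 25728160 (GPa*um^2)
Step 2: Compute denominator (R in um): 6*(1-nu)*tf*R = 6*0.72*3.7*47e6 = 751248000.0 (um^2)
Step 3: sigma (GPa) = 25728160 / 751248000.0 = 3.4247e-02 GPa
Step 4: Convert to MPa (x1000): sigma = 34.2 MPa


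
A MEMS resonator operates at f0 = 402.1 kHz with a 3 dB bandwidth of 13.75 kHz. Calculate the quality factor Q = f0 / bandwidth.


Step 1: Q = f0 / bandwidth
Step 2: Q = 402.1 / 13.75
Q = 29.2


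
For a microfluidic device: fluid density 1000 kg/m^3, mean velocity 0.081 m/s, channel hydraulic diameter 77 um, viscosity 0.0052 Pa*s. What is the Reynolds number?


Step 1: Convert Dh to meters: Dh = 77e-6 m
Step 2: Re = rho * v * Dh / mu
Re = 1000 * 0.081 * 77e-6 / 0.0052
Re = 1.199


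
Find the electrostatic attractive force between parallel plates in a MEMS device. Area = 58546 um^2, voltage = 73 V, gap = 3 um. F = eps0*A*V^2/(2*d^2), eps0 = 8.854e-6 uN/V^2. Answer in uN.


Step 1: Identify parameters.
eps0 = 8.854e-6 uN/V^2, A = 58546 um^2, V = 73 V, d = 3 um
Step 2: Compute V^2 = 73^2 = 5329
Step 3: Compute d^2 = 3^2 = 9
Step 4: F = 0.5 * 8.854e-6 * 58546 * 5329 / 9
F = 153.465 uN


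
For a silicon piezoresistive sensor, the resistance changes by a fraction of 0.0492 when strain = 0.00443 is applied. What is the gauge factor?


Step 1: Identify values.
dR/R = 0.0492, strain = 0.00443
Step 2: GF = (dR/R) / strain = 0.0492 / 0.00443
GF = 11.1
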